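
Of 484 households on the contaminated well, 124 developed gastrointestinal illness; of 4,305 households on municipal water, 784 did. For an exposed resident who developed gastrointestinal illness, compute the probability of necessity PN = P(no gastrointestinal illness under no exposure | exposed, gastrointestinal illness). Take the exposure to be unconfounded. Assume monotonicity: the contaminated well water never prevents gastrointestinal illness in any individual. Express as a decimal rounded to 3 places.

PN ≈ 0.289

p₁ = P(outcome | exposed) = 124/484 = 0.2562
p₀ = P(outcome | unexposed) = 784/4305 = 0.18211
Under exogeneity and monotonicity, PN = (p₁ − p₀) / p₁.
PN = (0.2562 − 0.18211) / 0.2562 = 0.074085 / 0.2562 ≈ 0.2892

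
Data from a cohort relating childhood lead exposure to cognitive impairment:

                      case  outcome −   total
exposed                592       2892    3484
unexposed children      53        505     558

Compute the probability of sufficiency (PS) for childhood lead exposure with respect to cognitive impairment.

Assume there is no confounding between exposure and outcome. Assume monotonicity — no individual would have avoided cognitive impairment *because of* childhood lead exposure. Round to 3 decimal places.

p₁ = P(outcome | exposed) = 592/3484 = 0.16992
p₀ = P(outcome | unexposed) = 53/558 = 0.094982
Under exogeneity and monotonicity, PS = (p₁ − p₀) / (1 − p₀).
PS = (0.16992 − 0.094982) / (1 − 0.094982) = 0.074938 / 0.90502 ≈ 0.0828

PS ≈ 0.083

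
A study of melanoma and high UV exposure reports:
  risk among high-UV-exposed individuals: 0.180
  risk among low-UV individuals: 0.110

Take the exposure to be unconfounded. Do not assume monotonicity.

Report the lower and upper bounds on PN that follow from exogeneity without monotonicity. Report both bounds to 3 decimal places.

0.389 ≤ PN ≤ 1.000

Let p₁ = 0.18, p₀ = 0.11.
Under exogeneity alone the bounds on PN are max{0,(p₁−p₀)/p₁} ≤ PN ≤ min{1,(1−p₀)/p₁}.
  lower = (p₁ − p₀)/p₁ = 0.07 / 0.18 ≈ 0.3889
  upper = min{1, (1 − p₀)/p₁} = 0.89 / 0.18 ≈ 4.9444 → capped at 1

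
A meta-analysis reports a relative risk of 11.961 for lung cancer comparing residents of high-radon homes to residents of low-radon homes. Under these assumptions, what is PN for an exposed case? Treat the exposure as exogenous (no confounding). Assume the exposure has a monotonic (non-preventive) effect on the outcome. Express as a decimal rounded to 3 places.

PN ≈ 0.916

Under exogeneity and monotonicity, PN = (RR − 1) / RR = 1 − 1/RR.
PN = (11.961 − 1) / 11.961 = 10.96 / 11.961 ≈ 0.9164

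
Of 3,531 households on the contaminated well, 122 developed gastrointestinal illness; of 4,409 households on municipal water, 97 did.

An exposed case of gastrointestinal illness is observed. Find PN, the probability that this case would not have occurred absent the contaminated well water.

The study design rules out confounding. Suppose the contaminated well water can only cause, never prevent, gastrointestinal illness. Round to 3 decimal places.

PN ≈ 0.363

p₁ = P(outcome | exposed) = 122/3531 = 0.034551
p₀ = P(outcome | unexposed) = 97/4409 = 0.022
Under exogeneity and monotonicity, PN = (p₁ − p₀) / p₁.
PN = (0.034551 − 0.022) / 0.034551 = 0.012551 / 0.034551 ≈ 0.3632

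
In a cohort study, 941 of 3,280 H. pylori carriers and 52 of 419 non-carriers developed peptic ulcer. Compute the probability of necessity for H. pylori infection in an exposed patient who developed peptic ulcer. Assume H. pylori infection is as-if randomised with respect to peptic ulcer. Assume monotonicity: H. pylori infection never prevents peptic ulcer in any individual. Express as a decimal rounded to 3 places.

p₁ = P(outcome | exposed) = 941/3280 = 0.28689
p₀ = P(outcome | unexposed) = 52/419 = 0.12411
Under exogeneity and monotonicity, PN = (p₁ − p₀) / p₁.
PN = (0.28689 − 0.12411) / 0.28689 = 0.16279 / 0.28689 ≈ 0.5674

PN ≈ 0.567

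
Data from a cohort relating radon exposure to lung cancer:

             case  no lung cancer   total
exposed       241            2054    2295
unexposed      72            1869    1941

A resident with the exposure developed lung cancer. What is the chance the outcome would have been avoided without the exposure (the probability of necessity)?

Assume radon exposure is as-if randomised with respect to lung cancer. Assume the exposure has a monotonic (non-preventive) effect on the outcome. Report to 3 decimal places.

PN ≈ 0.647

p₁ = P(outcome | exposed) = 241/2295 = 0.10501
p₀ = P(outcome | unexposed) = 72/1941 = 0.037094
Under exogeneity and monotonicity, PN = (p₁ − p₀) / p₁.
PN = (0.10501 − 0.037094) / 0.10501 = 0.067917 / 0.10501 ≈ 0.6468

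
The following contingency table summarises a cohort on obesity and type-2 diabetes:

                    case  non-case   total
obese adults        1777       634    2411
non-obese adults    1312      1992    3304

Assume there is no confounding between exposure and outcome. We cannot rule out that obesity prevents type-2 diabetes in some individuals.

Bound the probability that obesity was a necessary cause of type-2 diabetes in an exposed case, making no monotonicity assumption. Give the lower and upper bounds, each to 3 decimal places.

p₁ = P(outcome | exposed) = 1777/2411 = 0.73704
p₀ = P(outcome | unexposed) = 1312/3304 = 0.39709
Under exogeneity alone the bounds on PN are max{0,(p₁−p₀)/p₁} ≤ PN ≤ min{1,(1−p₀)/p₁}.
  lower = (p₁ − p₀)/p₁ = 0.33994 / 0.73704 ≈ 0.4612
  upper = min{1, (1 − p₀)/p₁} = 0.60291 / 0.73704 ≈ 0.8180

0.461 ≤ PN ≤ 0.818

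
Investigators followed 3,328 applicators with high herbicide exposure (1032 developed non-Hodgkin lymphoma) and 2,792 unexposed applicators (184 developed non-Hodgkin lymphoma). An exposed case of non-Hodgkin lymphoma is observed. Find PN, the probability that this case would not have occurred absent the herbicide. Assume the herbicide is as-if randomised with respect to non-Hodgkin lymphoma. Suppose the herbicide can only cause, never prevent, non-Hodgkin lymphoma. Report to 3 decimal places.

PN ≈ 0.787

p₁ = P(outcome | exposed) = 1032/3328 = 0.3101
p₀ = P(outcome | unexposed) = 184/2792 = 0.065903
Under exogeneity and monotonicity, PN = (p₁ − p₀) / p₁.
PN = (0.3101 − 0.065903) / 0.3101 = 0.24419 / 0.3101 ≈ 0.7875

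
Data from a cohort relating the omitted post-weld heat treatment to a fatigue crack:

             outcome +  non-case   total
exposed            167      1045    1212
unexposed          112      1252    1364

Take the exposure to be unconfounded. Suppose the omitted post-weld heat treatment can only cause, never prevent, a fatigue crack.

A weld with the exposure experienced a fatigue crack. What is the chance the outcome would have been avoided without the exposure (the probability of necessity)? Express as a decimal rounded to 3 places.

PN ≈ 0.404

p₁ = P(outcome | exposed) = 167/1212 = 0.13779
p₀ = P(outcome | unexposed) = 112/1364 = 0.082111
Under exogeneity and monotonicity, PN = (p₁ − p₀)/p₁.
PN = (0.13779 − 0.082111) / 0.13779 ≈ 0.4041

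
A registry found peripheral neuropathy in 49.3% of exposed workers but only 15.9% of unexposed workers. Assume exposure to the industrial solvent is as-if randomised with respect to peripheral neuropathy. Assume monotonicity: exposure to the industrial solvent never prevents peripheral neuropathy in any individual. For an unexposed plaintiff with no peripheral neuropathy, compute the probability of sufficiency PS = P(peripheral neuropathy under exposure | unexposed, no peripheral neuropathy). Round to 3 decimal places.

PS ≈ 0.397

p₁ = 0.493, p₀ = 0.159.
Under exogeneity and monotonicity, PS = (p₁ − p₀) / (1 − p₀).
PS = (0.493 − 0.159) / (1 − 0.159) = 0.334 / 0.841 ≈ 0.3971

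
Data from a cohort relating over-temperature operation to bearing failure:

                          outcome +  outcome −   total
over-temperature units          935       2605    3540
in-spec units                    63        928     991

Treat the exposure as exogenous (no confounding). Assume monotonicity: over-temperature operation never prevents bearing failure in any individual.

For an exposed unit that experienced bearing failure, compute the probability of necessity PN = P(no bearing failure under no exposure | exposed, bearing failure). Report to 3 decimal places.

p₁ = P(outcome | exposed) = 935/3540 = 0.26412
p₀ = P(outcome | unexposed) = 63/991 = 0.063572
Under exogeneity and monotonicity, PN = (p₁ − p₀)/p₁.
PN = (0.26412 − 0.063572) / 0.26412 ≈ 0.7593

PN ≈ 0.759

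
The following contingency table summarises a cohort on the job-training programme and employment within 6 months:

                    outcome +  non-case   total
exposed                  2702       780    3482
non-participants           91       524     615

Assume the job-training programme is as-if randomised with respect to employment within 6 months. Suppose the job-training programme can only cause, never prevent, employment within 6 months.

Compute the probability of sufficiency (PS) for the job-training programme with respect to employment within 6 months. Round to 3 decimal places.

PS ≈ 0.737

p₁ = P(outcome | exposed) = 2702/3482 = 0.77599
p₀ = P(outcome | unexposed) = 91/615 = 0.14797
Under exogeneity and monotonicity, PS = (p₁ − p₀) / (1 − p₀).
PS = (0.77599 − 0.14797) / (1 − 0.14797) = 0.62802 / 0.85203 ≈ 0.7371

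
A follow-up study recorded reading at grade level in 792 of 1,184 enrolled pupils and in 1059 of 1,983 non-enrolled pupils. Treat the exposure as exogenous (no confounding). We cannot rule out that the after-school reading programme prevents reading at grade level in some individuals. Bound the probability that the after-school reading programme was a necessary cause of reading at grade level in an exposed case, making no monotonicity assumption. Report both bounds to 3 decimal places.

0.202 ≤ PN ≤ 0.697

p₁ = P(outcome | exposed) = 792/1184 = 0.66892
p₀ = P(outcome | unexposed) = 1059/1983 = 0.53404
Under exogeneity alone the bounds on PN are max{0,(p₁−p₀)/p₁} ≤ PN ≤ min{1,(1−p₀)/p₁}.
  lower = (p₁ − p₀)/p₁ = 0.13488 / 0.66892 ≈ 0.2016
  upper = min{1, (1 − p₀)/p₁} = 0.46596 / 0.66892 ≈ 0.6966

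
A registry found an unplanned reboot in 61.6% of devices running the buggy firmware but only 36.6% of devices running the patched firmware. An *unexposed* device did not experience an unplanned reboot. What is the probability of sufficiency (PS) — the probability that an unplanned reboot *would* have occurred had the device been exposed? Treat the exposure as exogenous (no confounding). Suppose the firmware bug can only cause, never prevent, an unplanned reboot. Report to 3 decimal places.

p₁ = 0.616, p₀ = 0.366.
Under exogeneity and monotonicity, PS = (p₁ − p₀) / (1 − p₀).
PS = (0.616 − 0.366) / (1 − 0.366) = 0.25 / 0.634 ≈ 0.3943

PS ≈ 0.394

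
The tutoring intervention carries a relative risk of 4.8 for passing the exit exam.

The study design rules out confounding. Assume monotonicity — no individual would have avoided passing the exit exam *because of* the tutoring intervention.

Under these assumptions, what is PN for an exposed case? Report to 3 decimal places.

PN ≈ 0.792

Under exogeneity and monotonicity, PN = (RR − 1) / RR = 1 − 1/RR.
PN = (4.8 − 1) / 4.8 = 3.8 / 4.8 ≈ 0.7917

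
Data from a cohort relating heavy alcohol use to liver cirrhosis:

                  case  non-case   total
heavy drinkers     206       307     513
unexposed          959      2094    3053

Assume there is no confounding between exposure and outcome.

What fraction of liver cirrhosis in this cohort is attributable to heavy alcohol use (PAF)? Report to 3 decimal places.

PAF ≈ 0.039

p₁ = P(outcome | exposed) = 206/513 = 0.40156
p₀ = P(outcome | unexposed) = 959/3053 = 0.31412
Exposure prevalence π = 513/3566 = 0.14386; overall risk P(Y=1) = 0.3267.
Under exogeneity, PAF = [P(Y=1) − p₀]/P(Y=1).
PAF = (0.3267 − 0.31412) / 0.3267 ≈ 0.0385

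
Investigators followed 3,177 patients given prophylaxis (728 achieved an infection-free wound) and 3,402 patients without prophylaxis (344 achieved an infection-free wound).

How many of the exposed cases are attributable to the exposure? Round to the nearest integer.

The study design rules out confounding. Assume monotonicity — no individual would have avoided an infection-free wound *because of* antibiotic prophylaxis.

about 407 cases

p₁ = P(outcome | exposed) = 728/3177 = 0.22915
p₀ = P(outcome | unexposed) = 344/3402 = 0.10112
PN = (p₁ − p₀)/p₁ = (0.22915 − 0.10112) / 0.22915 ≈ 0.55872.
Attributable cases ≈ PN × (exposed cases) = 0.55872 × 728 ≈ 406.75.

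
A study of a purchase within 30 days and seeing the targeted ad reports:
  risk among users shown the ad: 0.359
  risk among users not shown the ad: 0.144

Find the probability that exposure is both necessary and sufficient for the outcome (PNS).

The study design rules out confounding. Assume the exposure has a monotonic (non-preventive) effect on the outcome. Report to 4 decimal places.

Let p₁ = 0.359, p₀ = 0.144.
Under exogeneity and monotonicity, PNS = p₁ − p₀.
PNS = 0.359 − 0.144 = 0.215

PNS ≈ 0.2150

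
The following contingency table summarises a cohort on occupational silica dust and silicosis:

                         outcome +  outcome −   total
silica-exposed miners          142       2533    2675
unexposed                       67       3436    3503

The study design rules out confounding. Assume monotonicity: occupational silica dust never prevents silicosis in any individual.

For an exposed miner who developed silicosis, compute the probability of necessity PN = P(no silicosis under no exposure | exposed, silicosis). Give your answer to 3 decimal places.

PN ≈ 0.640

p₁ = P(outcome | exposed) = 142/2675 = 0.053084
p₀ = P(outcome | unexposed) = 67/3503 = 0.019126
Under exogeneity and monotonicity, PN = (p₁ − p₀)/p₁.
PN = (0.053084 − 0.019126) / 0.053084 ≈ 0.6397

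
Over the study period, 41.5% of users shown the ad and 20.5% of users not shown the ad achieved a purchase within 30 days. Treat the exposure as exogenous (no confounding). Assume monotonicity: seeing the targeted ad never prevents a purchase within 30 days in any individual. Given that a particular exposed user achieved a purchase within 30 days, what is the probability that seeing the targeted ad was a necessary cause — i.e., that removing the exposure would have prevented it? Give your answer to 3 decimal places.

PN ≈ 0.506

p₁ = 0.415, p₀ = 0.205.
Under exogeneity and monotonicity, PN = (p₁ − p₀) / p₁.
PN = (0.415 − 0.205) / 0.415 = 0.21 / 0.415 ≈ 0.5060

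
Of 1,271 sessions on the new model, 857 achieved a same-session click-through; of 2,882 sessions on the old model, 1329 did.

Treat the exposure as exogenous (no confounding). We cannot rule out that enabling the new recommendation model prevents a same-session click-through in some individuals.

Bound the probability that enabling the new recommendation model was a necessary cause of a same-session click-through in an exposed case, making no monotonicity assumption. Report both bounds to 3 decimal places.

0.316 ≤ PN ≤ 0.799

p₁ = P(outcome | exposed) = 857/1271 = 0.67427
p₀ = P(outcome | unexposed) = 1329/2882 = 0.46114
Under exogeneity alone the bounds on PN are max{0,(p₁−p₀)/p₁} ≤ PN ≤ min{1,(1−p₀)/p₁}.
  lower = (p₁ − p₀)/p₁ = 0.21313 / 0.67427 ≈ 0.3161
  upper = min{1, (1 − p₀)/p₁} = 0.53886 / 0.67427 ≈ 0.7992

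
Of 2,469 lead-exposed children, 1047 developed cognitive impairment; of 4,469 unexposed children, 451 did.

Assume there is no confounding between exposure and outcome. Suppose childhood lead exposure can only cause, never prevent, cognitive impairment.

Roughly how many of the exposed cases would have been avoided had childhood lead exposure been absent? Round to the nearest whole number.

about 798 cases

p₁ = P(outcome | exposed) = 1047/2469 = 0.42406
p₀ = P(outcome | unexposed) = 451/4469 = 0.10092
PN = (p₁ − p₀)/p₁ = (0.42406 − 0.10092) / 0.42406 ≈ 0.76202.
Attributable cases ≈ PN × (exposed cases) = 0.76202 × 1047 ≈ 797.83.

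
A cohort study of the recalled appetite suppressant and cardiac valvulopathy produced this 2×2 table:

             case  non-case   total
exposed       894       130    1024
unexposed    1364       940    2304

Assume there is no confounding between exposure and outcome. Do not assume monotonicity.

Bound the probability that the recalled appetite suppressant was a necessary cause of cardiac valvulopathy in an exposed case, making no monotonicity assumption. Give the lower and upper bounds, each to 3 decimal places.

0.322 ≤ PN ≤ 0.467

p₁ = P(outcome | exposed) = 894/1024 = 0.87305
p₀ = P(outcome | unexposed) = 1364/2304 = 0.59201
Under exogeneity alone the bounds on PN are max{0,(p₁−p₀)/p₁} ≤ PN ≤ min{1,(1−p₀)/p₁}.
  lower = (p₁ − p₀)/p₁ = 0.28103 / 0.87305 ≈ 0.3219
  upper = min{1, (1 − p₀)/p₁} = 0.40799 / 0.87305 ≈ 0.4673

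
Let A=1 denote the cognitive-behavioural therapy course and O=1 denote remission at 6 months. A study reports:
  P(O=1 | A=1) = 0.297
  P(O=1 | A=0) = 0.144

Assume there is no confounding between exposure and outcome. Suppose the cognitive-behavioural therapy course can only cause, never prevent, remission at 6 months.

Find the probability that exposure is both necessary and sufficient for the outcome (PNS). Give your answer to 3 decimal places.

Let p₁ = 0.297, p₀ = 0.144.
Under exogeneity and monotonicity, PNS = p₁ − p₀.
PNS = 0.297 − 0.144 = 0.153

PNS ≈ 0.153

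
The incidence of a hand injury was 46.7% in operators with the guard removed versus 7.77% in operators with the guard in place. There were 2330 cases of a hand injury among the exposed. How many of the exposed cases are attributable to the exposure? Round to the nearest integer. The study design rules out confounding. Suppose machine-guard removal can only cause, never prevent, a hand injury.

p₁ = 0.467, p₀ = 0.0777.
PN = (p₁ − p₀)/p₁ = (0.467 − 0.0777) / 0.467 ≈ 0.83362.
Attributable cases ≈ PN × (exposed cases) = 0.83362 × 2330 ≈ 1942.33.

about 1942 cases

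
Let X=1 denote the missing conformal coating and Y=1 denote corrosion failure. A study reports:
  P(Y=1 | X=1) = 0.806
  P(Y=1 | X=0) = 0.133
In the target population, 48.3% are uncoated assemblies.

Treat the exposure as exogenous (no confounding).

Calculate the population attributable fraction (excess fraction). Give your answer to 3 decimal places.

Let p₁ = 0.806, p₀ = 0.133.
Overall risk P(Y=1) = π·p₁ + (1−π)·p₀ = 0.483×0.806 + 0.517×0.133 = 0.45806.
Under exogeneity, PAF = [P(Y=1) − p₀] / P(Y=1).
PAF = (0.45806 − 0.133) / 0.45806 ≈ 0.7096

PAF ≈ 0.710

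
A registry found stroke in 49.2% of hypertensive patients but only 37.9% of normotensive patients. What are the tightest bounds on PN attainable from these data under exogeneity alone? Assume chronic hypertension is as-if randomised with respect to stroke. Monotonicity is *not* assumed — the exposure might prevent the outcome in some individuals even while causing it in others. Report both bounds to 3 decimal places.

p₁ = 0.492, p₀ = 0.379.
Under exogeneity alone the bounds on PN are max{0,(p₁−p₀)/p₁} ≤ PN ≤ min{1,(1−p₀)/p₁}.
  lower = (p₁ − p₀)/p₁ = 0.113 / 0.492 ≈ 0.2297
  upper = min{1, (1 − p₀)/p₁} = 0.621 / 0.492 ≈ 1.2622 → capped at 1

0.230 ≤ PN ≤ 1.000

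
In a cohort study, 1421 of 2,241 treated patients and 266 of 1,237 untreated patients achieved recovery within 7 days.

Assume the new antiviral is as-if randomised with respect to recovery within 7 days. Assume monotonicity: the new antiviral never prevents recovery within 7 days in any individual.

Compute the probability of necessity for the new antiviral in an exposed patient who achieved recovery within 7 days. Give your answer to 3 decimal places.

PN ≈ 0.661

p₁ = P(outcome | exposed) = 1421/2241 = 0.63409
p₀ = P(outcome | unexposed) = 266/1237 = 0.21504
Under exogeneity and monotonicity, PN = (p₁ − p₀) / p₁.
PN = (0.63409 − 0.21504) / 0.63409 = 0.41906 / 0.63409 ≈ 0.6609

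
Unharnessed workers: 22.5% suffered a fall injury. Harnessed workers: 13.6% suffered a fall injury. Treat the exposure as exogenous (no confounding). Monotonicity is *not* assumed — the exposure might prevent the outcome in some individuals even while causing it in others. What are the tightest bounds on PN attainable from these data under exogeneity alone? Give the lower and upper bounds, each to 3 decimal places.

p₁ = 0.225, p₀ = 0.136.
Under exogeneity alone the bounds on PN are max{0,(p₁−p₀)/p₁} ≤ PN ≤ min{1,(1−p₀)/p₁}.
  lower = (p₁ − p₀)/p₁ = 0.089 / 0.225 ≈ 0.3956
  upper = min{1, (1 − p₀)/p₁} = 0.864 / 0.225 ≈ 3.8400 → capped at 1

0.396 ≤ PN ≤ 1.000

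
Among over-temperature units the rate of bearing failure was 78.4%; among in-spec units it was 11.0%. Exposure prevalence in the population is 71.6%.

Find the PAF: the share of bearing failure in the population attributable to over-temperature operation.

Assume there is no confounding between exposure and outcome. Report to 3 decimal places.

p₁ = 0.784, p₀ = 0.11.
Overall risk P(Y=1) = π·p₁ + (1−π)·p₀ = 0.716×0.784 + 0.284×0.11 = 0.59258.
Under exogeneity, PAF = [P(Y=1) − p₀] / P(Y=1).
PAF = (0.59258 − 0.11) / 0.59258 ≈ 0.8144

PAF ≈ 0.814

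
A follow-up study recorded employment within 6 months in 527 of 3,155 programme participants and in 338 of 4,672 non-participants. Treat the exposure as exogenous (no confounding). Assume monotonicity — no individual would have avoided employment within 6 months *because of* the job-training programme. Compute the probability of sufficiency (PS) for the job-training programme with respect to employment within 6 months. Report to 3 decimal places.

PS ≈ 0.102

p₁ = P(outcome | exposed) = 527/3155 = 0.16704
p₀ = P(outcome | unexposed) = 338/4672 = 0.072346
Under exogeneity and monotonicity, PS = (p₁ − p₀) / (1 − p₀).
PS = (0.16704 − 0.072346) / (1 − 0.072346) = 0.094691 / 0.92765 ≈ 0.1021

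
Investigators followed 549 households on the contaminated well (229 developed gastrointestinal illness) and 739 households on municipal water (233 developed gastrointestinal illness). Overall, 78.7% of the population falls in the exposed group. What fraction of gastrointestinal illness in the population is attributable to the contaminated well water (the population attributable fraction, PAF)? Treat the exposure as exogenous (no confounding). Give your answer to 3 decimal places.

p₁ = P(outcome | exposed) = 229/549 = 0.41712
p₀ = P(outcome | unexposed) = 233/739 = 0.31529
Overall risk P(Y=1) = π·p₁ + (1−π)·p₀ = 0.787×0.41712 + 0.213×0.31529 = 0.39543.
Under exogeneity, PAF = [P(Y=1) − p₀] / P(Y=1).
PAF = (0.39543 − 0.31529) / 0.39543 ≈ 0.2027

PAF ≈ 0.203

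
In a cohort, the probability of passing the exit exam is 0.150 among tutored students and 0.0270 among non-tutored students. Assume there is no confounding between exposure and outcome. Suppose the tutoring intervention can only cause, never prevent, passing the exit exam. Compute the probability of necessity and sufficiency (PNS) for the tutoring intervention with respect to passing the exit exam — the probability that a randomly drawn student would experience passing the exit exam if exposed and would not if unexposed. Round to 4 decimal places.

Let p₁ = 0.15, p₀ = 0.027.
Under exogeneity and monotonicity, PNS = p₁ − p₀.
PNS = 0.15 − 0.027 = 0.123

PNS ≈ 0.1230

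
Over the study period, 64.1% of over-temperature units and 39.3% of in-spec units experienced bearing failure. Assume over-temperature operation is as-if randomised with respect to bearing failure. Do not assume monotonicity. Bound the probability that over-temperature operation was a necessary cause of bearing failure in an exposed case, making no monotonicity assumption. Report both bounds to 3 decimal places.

0.387 ≤ PN ≤ 0.947

p₁ = 0.641, p₀ = 0.393.
Under exogeneity alone the bounds on PN are max{0,(p₁−p₀)/p₁} ≤ PN ≤ min{1,(1−p₀)/p₁}.
  lower = (p₁ − p₀)/p₁ = 0.248 / 0.641 ≈ 0.3869
  upper = min{1, (1 − p₀)/p₁} = 0.607 / 0.641 ≈ 0.9470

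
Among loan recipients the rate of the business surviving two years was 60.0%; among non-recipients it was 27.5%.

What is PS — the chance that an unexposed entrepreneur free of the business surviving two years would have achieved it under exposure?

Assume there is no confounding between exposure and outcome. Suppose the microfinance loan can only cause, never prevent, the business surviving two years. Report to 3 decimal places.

PS ≈ 0.448

p₁ = 0.6, p₀ = 0.275.
Under exogeneity and monotonicity, PS = (p₁ − p₀) / (1 − p₀).
PS = (0.6 − 0.275) / (1 − 0.275) = 0.325 / 0.725 ≈ 0.4483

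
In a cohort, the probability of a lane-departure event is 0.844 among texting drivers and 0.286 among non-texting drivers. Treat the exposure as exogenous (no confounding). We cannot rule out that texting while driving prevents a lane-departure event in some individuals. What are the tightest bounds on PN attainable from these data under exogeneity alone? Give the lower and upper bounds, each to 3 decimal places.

Let p₁ = 0.844, p₀ = 0.286.
Under exogeneity alone the bounds on PN are max{0,(p₁−p₀)/p₁} ≤ PN ≤ min{1,(1−p₀)/p₁}.
  lower = (p₁ − p₀)/p₁ = 0.558 / 0.844 ≈ 0.6611
  upper = min{1, (1 − p₀)/p₁} = 0.714 / 0.844 ≈ 0.8460

0.661 ≤ PN ≤ 0.846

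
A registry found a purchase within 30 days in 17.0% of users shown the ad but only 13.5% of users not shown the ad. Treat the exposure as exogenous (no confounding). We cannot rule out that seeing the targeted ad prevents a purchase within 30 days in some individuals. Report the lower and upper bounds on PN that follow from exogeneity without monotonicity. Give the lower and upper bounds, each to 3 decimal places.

0.206 ≤ PN ≤ 1.000

p₁ = 0.17, p₀ = 0.135.
Under exogeneity alone the bounds on PN are max{0,(p₁−p₀)/p₁} ≤ PN ≤ min{1,(1−p₀)/p₁}.
  lower = (p₁ − p₀)/p₁ = 0.035 / 0.17 ≈ 0.2059
  upper = min{1, (1 − p₀)/p₁} = 0.865 / 0.17 ≈ 5.0882 → capped at 1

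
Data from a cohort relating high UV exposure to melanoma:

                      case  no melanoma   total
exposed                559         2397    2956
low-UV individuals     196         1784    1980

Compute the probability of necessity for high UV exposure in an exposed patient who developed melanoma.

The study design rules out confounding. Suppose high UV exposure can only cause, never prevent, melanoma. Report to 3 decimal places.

PN ≈ 0.477

p₁ = P(outcome | exposed) = 559/2956 = 0.18911
p₀ = P(outcome | unexposed) = 196/1980 = 0.09899
Under exogeneity and monotonicity, PN = (p₁ − p₀) / p₁.
PN = (0.18911 − 0.09899) / 0.18911 = 0.090117 / 0.18911 ≈ 0.4765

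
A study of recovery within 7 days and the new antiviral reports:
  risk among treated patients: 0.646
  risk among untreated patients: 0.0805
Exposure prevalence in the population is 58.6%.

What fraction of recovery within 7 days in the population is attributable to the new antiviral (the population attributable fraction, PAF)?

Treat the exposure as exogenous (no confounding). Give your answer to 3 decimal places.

PAF ≈ 0.805

Let p₁ = 0.646, p₀ = 0.0805.
Overall risk P(Y=1) = π·p₁ + (1−π)·p₀ = 0.586×0.646 + 0.414×0.0805 = 0.41188.
Under exogeneity, PAF = [P(Y=1) − p₀] / P(Y=1).
PAF = (0.41188 − 0.0805) / 0.41188 ≈ 0.8046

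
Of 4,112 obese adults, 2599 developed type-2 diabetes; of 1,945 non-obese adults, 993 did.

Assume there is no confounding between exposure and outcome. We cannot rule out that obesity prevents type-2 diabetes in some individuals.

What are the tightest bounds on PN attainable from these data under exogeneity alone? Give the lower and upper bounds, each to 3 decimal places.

p₁ = P(outcome | exposed) = 2599/4112 = 0.63205
p₀ = P(outcome | unexposed) = 993/1945 = 0.51054
Under exogeneity alone the bounds on PN are max{0,(p₁−p₀)/p₁} ≤ PN ≤ min{1,(1−p₀)/p₁}.
  lower = (p₁ − p₀)/p₁ = 0.12151 / 0.63205 ≈ 0.1923
  upper = min{1, (1 − p₀)/p₁} = 0.48946 / 0.63205 ≈ 0.7744

0.192 ≤ PN ≤ 0.774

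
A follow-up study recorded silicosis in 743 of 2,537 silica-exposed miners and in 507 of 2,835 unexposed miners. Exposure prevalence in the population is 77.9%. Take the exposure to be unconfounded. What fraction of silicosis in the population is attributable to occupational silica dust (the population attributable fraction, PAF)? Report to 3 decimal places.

p₁ = P(outcome | exposed) = 743/2537 = 0.29287
p₀ = P(outcome | unexposed) = 507/2835 = 0.17884
Overall risk P(Y=1) = π·p₁ + (1−π)·p₀ = 0.779×0.29287 + 0.221×0.17884 = 0.26767.
Under exogeneity, PAF = [P(Y=1) − p₀] / P(Y=1).
PAF = (0.26767 − 0.17884) / 0.26767 ≈ 0.3319

PAF ≈ 0.332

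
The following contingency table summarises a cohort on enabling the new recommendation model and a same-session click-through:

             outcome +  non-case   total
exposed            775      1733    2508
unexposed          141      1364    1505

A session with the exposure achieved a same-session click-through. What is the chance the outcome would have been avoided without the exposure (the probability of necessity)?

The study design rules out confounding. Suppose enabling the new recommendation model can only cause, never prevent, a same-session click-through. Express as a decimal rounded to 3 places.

p₁ = P(outcome | exposed) = 775/2508 = 0.30901
p₀ = P(outcome | unexposed) = 141/1505 = 0.093688
Under exogeneity and monotonicity, PN = (p₁ − p₀) / p₁.
PN = (0.30901 − 0.093688) / 0.30901 = 0.21532 / 0.30901 ≈ 0.6968

PN ≈ 0.697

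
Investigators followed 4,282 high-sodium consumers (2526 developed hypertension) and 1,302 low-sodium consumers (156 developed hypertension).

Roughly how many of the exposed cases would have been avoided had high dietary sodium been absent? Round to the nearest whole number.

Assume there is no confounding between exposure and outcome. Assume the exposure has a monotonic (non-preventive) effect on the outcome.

about 2013 cases

p₁ = P(outcome | exposed) = 2526/4282 = 0.58991
p₀ = P(outcome | unexposed) = 156/1302 = 0.11982
PN = (p₁ − p₀)/p₁ = (0.58991 − 0.11982) / 0.58991 ≈ 0.79689.
Attributable cases ≈ PN × (exposed cases) = 0.79689 × 2526 ≈ 2012.95.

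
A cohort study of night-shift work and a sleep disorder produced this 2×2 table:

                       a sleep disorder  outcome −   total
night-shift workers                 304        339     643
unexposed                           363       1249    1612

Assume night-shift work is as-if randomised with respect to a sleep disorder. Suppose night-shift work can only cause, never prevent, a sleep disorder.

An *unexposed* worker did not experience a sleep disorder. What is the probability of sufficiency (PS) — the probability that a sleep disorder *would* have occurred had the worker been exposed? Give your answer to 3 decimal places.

p₁ = P(outcome | exposed) = 304/643 = 0.47278
p₀ = P(outcome | unexposed) = 363/1612 = 0.22519
Under exogeneity and monotonicity, PS = (p₁ − p₀) / (1 − p₀).
PS = (0.47278 − 0.22519) / (1 − 0.22519) = 0.2476 / 0.77481 ≈ 0.3196

PS ≈ 0.320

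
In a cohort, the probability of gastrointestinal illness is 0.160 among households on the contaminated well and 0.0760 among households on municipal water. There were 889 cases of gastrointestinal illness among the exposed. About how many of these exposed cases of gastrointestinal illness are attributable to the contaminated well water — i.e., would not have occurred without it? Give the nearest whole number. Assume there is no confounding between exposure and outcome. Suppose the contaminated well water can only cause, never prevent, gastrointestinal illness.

about 467 cases

Let p₁ = 0.16, p₀ = 0.076.
PN = (p₁ − p₀)/p₁ = (0.16 − 0.076) / 0.16 ≈ 0.52500.
Attributable cases ≈ PN × (exposed cases) = 0.52500 × 889 ≈ 466.73.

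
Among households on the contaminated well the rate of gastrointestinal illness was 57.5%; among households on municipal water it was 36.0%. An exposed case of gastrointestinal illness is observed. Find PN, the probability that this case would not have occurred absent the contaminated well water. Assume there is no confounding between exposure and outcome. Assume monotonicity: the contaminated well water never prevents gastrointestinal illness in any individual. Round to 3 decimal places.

PN ≈ 0.374

p₁ = 0.575, p₀ = 0.36.
Under exogeneity and monotonicity, PN = (p₁ − p₀) / p₁.
PN = (0.575 − 0.36) / 0.575 = 0.215 / 0.575 ≈ 0.3739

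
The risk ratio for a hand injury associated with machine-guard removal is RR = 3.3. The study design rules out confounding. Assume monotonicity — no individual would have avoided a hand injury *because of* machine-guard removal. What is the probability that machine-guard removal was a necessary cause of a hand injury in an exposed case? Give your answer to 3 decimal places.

PN ≈ 0.697

Under exogeneity and monotonicity, PN = (RR − 1) / RR = 1 − 1/RR.
PN = (3.3 − 1) / 3.3 = 2.3 / 3.3 ≈ 0.6970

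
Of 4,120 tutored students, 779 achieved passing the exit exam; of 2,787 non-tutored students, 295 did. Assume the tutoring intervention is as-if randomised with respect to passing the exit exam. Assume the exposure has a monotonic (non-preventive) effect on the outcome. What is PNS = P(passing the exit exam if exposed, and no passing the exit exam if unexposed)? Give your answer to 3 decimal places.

p₁ = P(outcome | exposed) = 779/4120 = 0.18908
p₀ = P(outcome | unexposed) = 295/2787 = 0.10585
Under exogeneity and monotonicity, PNS = p₁ − p₀.
PNS = 0.18908 − 0.10585 = 0.083229

PNS ≈ 0.083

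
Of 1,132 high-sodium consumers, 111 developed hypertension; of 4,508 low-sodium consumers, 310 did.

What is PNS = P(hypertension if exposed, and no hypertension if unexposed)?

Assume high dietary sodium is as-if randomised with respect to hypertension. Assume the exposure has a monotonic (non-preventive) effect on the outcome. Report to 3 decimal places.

p₁ = P(outcome | exposed) = 111/1132 = 0.098057
p₀ = P(outcome | unexposed) = 310/4508 = 0.068767
Under exogeneity and monotonicity, PNS = p₁ − p₀.
PNS = 0.098057 − 0.068767 = 0.02929

PNS ≈ 0.029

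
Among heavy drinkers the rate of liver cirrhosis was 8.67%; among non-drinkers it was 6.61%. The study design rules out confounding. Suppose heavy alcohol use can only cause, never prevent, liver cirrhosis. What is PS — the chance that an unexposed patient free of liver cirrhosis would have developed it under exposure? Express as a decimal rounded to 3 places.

p₁ = 0.0867, p₀ = 0.0661.
Under exogeneity and monotonicity, PS = (p₁ − p₀) / (1 − p₀).
PS = (0.0867 − 0.0661) / (1 − 0.0661) = 0.0206 / 0.9339 ≈ 0.0221

PS ≈ 0.022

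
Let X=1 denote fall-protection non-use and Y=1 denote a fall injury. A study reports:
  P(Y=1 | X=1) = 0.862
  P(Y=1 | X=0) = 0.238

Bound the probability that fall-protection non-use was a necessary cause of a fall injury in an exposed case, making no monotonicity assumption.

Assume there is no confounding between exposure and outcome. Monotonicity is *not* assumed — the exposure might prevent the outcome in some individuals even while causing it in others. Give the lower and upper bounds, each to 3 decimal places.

Let p₁ = 0.862, p₀ = 0.238.
Under exogeneity alone the bounds on PN are max{0,(p₁−p₀)/p₁} ≤ PN ≤ min{1,(1−p₀)/p₁}.
  lower = (p₁ − p₀)/p₁ = 0.624 / 0.862 ≈ 0.7239
  upper = min{1, (1 − p₀)/p₁} = 0.762 / 0.862 ≈ 0.8840

0.724 ≤ PN ≤ 0.884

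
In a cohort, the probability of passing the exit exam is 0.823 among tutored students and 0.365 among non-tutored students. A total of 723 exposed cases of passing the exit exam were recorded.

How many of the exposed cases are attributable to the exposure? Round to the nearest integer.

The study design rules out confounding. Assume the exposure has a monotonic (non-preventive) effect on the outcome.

Let p₁ = 0.823, p₀ = 0.365.
PN = (p₁ − p₀)/p₁ = (0.823 − 0.365) / 0.823 ≈ 0.55650.
Attributable cases ≈ PN × (exposed cases) = 0.55650 × 723 ≈ 402.35.

about 402 cases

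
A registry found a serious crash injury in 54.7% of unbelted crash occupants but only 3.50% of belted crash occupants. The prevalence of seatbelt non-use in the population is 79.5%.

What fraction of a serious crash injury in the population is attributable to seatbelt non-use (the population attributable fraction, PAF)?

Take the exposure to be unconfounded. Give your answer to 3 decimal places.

p₁ = 0.547, p₀ = 0.035.
Overall risk P(Y=1) = π·p₁ + (1−π)·p₀ = 0.795×0.547 + 0.205×0.035 = 0.44204.
Under exogeneity, PAF = [P(Y=1) − p₀] / P(Y=1).
PAF = (0.44204 − 0.035) / 0.44204 ≈ 0.9208

PAF ≈ 0.921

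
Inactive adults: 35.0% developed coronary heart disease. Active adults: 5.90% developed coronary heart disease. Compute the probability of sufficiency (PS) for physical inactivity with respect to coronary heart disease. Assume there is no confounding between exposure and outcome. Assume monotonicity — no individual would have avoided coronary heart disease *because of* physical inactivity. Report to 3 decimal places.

p₁ = 0.35, p₀ = 0.059.
Under exogeneity and monotonicity, PS = (p₁ − p₀) / (1 − p₀).
PS = (0.35 − 0.059) / (1 − 0.059) = 0.291 / 0.941 ≈ 0.3092

PS ≈ 0.309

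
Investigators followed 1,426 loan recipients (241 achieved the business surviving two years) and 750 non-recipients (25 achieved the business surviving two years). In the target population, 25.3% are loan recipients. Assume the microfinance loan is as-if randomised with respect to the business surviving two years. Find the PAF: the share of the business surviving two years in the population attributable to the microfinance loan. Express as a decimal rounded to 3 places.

PAF ≈ 0.507

p₁ = P(outcome | exposed) = 241/1426 = 0.169
p₀ = P(outcome | unexposed) = 25/750 = 0.033333
Overall risk P(Y=1) = π·p₁ + (1−π)·p₀ = 0.253×0.169 + 0.747×0.033333 = 0.067658.
Under exogeneity, PAF = [P(Y=1) − p₀] / P(Y=1).
PAF = (0.067658 − 0.033333) / 0.067658 ≈ 0.5073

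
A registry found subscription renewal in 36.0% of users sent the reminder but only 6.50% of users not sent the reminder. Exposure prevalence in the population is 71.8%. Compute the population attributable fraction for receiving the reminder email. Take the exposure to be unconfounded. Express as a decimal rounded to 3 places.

PAF ≈ 0.765

p₁ = 0.36, p₀ = 0.065.
Overall risk P(Y=1) = π·p₁ + (1−π)·p₀ = 0.718×0.36 + 0.282×0.065 = 0.27681.
Under exogeneity, PAF = [P(Y=1) − p₀] / P(Y=1).
PAF = (0.27681 − 0.065) / 0.27681 ≈ 0.7652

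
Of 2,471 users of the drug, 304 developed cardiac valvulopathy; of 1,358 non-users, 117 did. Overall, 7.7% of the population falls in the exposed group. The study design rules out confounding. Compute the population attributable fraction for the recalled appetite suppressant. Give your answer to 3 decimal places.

p₁ = P(outcome | exposed) = 304/2471 = 0.12303
p₀ = P(outcome | unexposed) = 117/1358 = 0.086156
Overall risk P(Y=1) = π·p₁ + (1−π)·p₀ = 0.077×0.12303 + 0.923×0.086156 = 0.088995.
Under exogeneity, PAF = [P(Y=1) − p₀] / P(Y=1).
PAF = (0.088995 − 0.086156) / 0.088995 ≈ 0.0319

PAF ≈ 0.032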